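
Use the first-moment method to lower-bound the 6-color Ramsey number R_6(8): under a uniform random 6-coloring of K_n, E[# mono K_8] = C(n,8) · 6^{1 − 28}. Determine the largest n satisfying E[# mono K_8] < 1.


We need C(n, 8) · 6^{1 − 28} < 1, i.e. C(n, 8) < 6^{28 − 1} = 1023490369077469249536.
Check values of n near the boundary:
  n = 1590: C(1590, 8) = 995397314198933813310; 995397314198933813310 < 1023490369077469249536? YES
  n = 1591: C(1591, 8) = 1000427749141189953870; 1000427749141189953870 < 1023490369077469249536? YES
  n = 1592: C(1592, 8) = 1005480414540892933435; 1005480414540892933435 < 1023490369077469249536? YES
  n = 1593: C(1593, 8) = 1010555394551193970323; 1010555394551193970323 < 1023490369077469249536? YES
  n = 1594: C(1594, 8) = 1015652773590544255167; 1015652773590544255167 < 1023490369077469249536? YES
  n = 1595: C(1595, 8) = 1020772636343363633895; 1020772636343363633895 < 1023490369077469249536? YES
  n = 1596: C(1596, 8) = 1025915067760710553965; 1025915067760710553965 < 1023490369077469249536? NO
  n = 1597: C(1597, 8) = 1031080153060953275445; 1031080153060953275445 < 1023490369077469249536? NO
  n = 1598: C(1598, 8) = 1036267977730442348529; 1036267977730442348529 < 1023490369077469249536? NO
The largest n with C(n, 8) < 1023490369077469249536 is n = 1595 (where E[X] = 113419181815929292655/113721152119718805504 ≈ 0.997345). Hence R_6(8) > 1595, i.e. R_6(8) ≥ 1596.

Largest n = 1595; hence R_6(8) > 1595.


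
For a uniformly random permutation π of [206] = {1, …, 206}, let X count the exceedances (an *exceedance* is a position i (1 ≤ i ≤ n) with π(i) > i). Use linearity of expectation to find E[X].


Write X = Σ_{i=1}^{206} X_i, where X_i = 1_{π(i) > i}.
For each fixed i, π(i) is uniform over {1, …, 206} (marginal of a uniform permutation), so P[π(i) > i] = (n − i)/n. Summing: Σ_{i=1}^{206} (n − i)/n = (0 + 1 + … + 205)/206 = 206(206 − 1)/(2·206) = (206 − 1)/2.
Hence E[X] = Σ_{i=1}^{206} (206 − i)/206 = 205/2 ≈ 102.50000.

E[X] = 205/2 = 102.50000.


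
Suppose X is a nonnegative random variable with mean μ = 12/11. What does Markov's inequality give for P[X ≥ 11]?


μ = E[X] = 12/11, a = 11.
Markov: P[X ≥ 11] ≤ μ/a = (12/11)/11 = 12/121.
Numerically: ≈ 0.099.
(Since a = 11 > μ = 1.091, the bound 12/121 is < 1 and informative.)

P[X ≥ 11] ≤ 12/121 ≈ 0.099.


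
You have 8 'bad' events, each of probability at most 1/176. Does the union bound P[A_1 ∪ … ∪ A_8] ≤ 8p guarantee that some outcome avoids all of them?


Union bound: P[∪_{i=1}^{8} A_i] ≤ Σ_i P[A_i] ≤ 8·p = 8·(1/176) = 1/22.
Numerically: 1/22 ≈ 0.04545.
Is 1/22 < 1? YES.
Since P[∪ A_i] ≤ 1/22 < 1, the complement has P[∩ A_i^c] ≥ 1 − 1/22 = 21/22 > 0, so some outcome avoids every A_i.

8·p = 1/22 ≈ 0.04545; existence CERTIFIED by the union bound.


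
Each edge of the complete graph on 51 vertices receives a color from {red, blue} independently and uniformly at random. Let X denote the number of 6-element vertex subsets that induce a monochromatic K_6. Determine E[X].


Let X = Σ_S X_S over the C(51, 6) = 18009460 subsets S of size 6, where X_S = 1 if the K_6 on S is monochromatic.
For a fixed S, the K_6 on S has C(6, 2) = 15 edges. P[all 15 edges red] = (1/2)^15, and likewise for blue, so P[monochromatic] = 2·(1/2)^15 = 2^{1 − 15} = 1/16384.
By linearity of expectation: E[X] = C(51, 6) · 2^{1 − 15} = 18009460 · 1/16384 = 4502365/4096.
Numerically: E[X] ≈ 1099.2102.

E[X] = C(51,6)·2^(1−C(6,2)) = 4502365/4096 ≈ 1099.2102.


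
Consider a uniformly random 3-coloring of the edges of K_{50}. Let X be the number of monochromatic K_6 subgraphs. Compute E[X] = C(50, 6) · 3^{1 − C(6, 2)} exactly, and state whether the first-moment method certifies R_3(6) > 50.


E[X] = C(50, 6) · 3^{1 − 15} = 15890700 · 3^{−14} = 15890700/4782969.
As a reduced fraction: E[X] = 5296900/1594323 ≈ 3.32235.
Is E[X] < 1? NO.
Since E[X] ≥ 1, the first-moment bound is inconclusive at n = 50; it does NOT by itself certify R_3(6) > 50.

E[X] = 5296900/1594323 ≈ 3.32235; E[X] ≥ 1; first-moment method inconclusive here.


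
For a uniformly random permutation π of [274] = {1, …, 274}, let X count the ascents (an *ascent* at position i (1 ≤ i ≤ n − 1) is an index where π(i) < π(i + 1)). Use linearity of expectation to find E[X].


Write X = Σ X_I over i = 1, …, 273, with X_I the indicator of one ascent.
There are 273 indicators.
For each fixed i, the pair (π(i), π(i+1)) is a uniformly random ordered pair of distinct values from {1, …, 274}; by symmetry P[π(i) < π(i+1)] = 1/2.
By linearity: E[X] = 273 · (1/2) = (274 − 1) · (1/2) = 273/2 ≈ 136.500000.

E[X] = 273/2 = 136.500000.


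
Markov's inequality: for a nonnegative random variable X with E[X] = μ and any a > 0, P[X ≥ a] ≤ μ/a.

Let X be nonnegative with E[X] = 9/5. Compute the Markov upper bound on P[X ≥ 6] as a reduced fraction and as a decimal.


μ = E[X] = 9/5, a = 6.
Markov: P[X ≥ 6] ≤ μ/a = (9/5)/6 = 3/10.
Numerically: ≈ 0.300.
(Since a = 6 > μ = 1.800, the bound 3/10 is < 1 and informative.)

P[X ≥ 6] ≤ 3/10 ≈ 0.300.


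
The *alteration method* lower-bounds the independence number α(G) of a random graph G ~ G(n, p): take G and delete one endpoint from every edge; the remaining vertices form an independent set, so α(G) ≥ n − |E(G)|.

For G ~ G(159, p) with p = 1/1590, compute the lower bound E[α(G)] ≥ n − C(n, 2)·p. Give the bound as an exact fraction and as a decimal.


E[|E(G)|] = C(159, 2)·p = 12561 · (1/1590) = 79/10.
E[α(G)] ≥ n − E[|E(G)|] = 159 − 79/10 = 1511/10.
Numerically: ≈ 151.100000.
(This is only a lower bound; the true E[α(G)] may be larger.)

E[α(G)] ≥ 1511/10 ≈ 151.100000.


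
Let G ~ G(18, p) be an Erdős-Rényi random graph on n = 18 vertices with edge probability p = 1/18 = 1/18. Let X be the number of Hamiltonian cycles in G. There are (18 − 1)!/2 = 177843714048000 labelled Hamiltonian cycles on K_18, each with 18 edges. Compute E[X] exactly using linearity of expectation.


K_18 has (18 − 1)!/2 = 177843714048000 labelled Hamiltonian cycles.
For each such Hamiltonian cycle H, let X_H = 1 if all 18 edges of H are present in G. Then P[X_H = 1] = p^{18} = (1/18)^{18} = 1/39346408075296537575424.
By linearity: E[X] = Σ_H E[X_H] = 177843714048000 · p^{18} = 177843714048000 · 1/39346408075296537575424 = 14889875/3294258113514384.
Numerically: E[X] ≈ 4.52e-09.

E[X] = 177843714048000 · (1/18)^{18} = 14889875/3294258113514384 ≈ 4.52e-09.


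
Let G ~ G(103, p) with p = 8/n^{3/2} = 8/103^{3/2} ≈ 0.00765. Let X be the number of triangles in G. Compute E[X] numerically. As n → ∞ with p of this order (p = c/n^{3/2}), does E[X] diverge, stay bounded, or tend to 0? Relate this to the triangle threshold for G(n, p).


Number of potential triangles: C(103, 3) = 176851.
Each occurs with probability p³ ≈ (0.00765)³ ≈ 4.48232e-07.
By linearity: E[X] = C(103, 3)·p³ ≈ 176851 · 4.48232e-07 ≈ 0.079.
Since α = 3/2 > 1, p = c/n^{3/2} = o(1/n) is below the triangle threshold p ~ 1/n. Asymptotically E[X] ~ (c³/6)·n^{3(1−α)} = (8³/6)·n^{-1.5} → 0, so by Markov's inequality G has no triangles w.h.p.

E[X] ≈ 0.079; in regime p = Θ(1/n^{3/2}) E[X] tends to 0 (below the triangle threshold p ~ 1/n).


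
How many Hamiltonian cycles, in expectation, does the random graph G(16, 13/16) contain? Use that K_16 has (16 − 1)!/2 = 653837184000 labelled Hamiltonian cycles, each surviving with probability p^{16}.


K_16 has (16 − 1)!/2 = 653837184000 labelled Hamiltonian cycles.
For each such Hamiltonian cycle H, let X_H = 1 if all 16 edges of H are present in G. Then P[X_H = 1] = p^{16} = (13/16)^{16} = 665416609183179841/18446744073709551616.
By linearity of expectation: E[X] = Σ_H E[X_H] = 653837184000 · p^{16} = 653837184000 · 665416609183179841/18446744073709551616 = 424877072202303561918952875/18014398509481984.
Numerically: E[X] ≈ 2.3585e+10.

E[X] = 653837184000 · (13/16)^{16} = 424877072202303561918952875/18014398509481984 ≈ 2.3585e+10.


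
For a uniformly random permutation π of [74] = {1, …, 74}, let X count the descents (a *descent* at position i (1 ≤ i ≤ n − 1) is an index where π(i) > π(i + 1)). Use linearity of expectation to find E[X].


Write X = Σ X_I over i = 1, …, 73, with X_I the indicator of one descent.
There are 73 indicators.
For each fixed i, the pair (π(i), π(i+1)) is a uniformly random ordered pair of distinct values from {1, …, 74}; by symmetry P[π(i) > π(i+1)] = 1/2.
By linearity: E[X] = 73 · (1/2) = (74 − 1) · (1/2) = 73/2 ≈ 36.50000.

E[X] = 73/2 = 36.50000.


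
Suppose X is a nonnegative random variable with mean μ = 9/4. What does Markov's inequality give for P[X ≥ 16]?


μ = E[X] = 9/4, a = 16.
Markov: P[X ≥ 16] ≤ μ/a = (9/4)/16 = 9/64.
Numerically: ≈ 0.1406.
(Since a = 16 > μ = 2.2500, the bound 9/64 is < 1 and informative.)

P[X ≥ 16] ≤ 9/64 ≈ 0.1406.


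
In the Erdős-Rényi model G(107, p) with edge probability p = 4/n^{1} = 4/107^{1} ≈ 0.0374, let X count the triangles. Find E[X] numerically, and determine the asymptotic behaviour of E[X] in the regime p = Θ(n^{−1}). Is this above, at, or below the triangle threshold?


Number of potential triangles: C(107, 3) = 198485.
Each occurs with probability p³ ≈ (0.0374)³ ≈ 5.22431e-05.
By linearity: E[X] = C(107, 3)·p³ ≈ 198485 · 5.22431e-05 ≈ 10.369.
Here α = 1, so p = 4/n is exactly at the triangle threshold p ~ 1/n. Asymptotically E[X] → c³/6 = 4³/6 = 32/3 ≈ 10.667, a bounded constant. In this regime the triangle count is asymptotically Poisson(c³/6).

E[X] ≈ 10.369; in regime p = Θ(1/n^{1}) E[X] stays bounded (at the triangle threshold p ~ 1/n).


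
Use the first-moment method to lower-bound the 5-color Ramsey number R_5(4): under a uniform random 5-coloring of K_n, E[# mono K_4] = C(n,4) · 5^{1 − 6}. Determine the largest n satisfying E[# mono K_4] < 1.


We need C(n, 4) · 5^{1 − 6} < 1, i.e. C(n, 4) < 5^{6 − 1} = 3125.
Check values of n near the boundary:
  n = 17: C(17, 4) = 2380; 2380 < 3125? YES
  n = 18: C(18, 4) = 3060; 3060 < 3125? YES
  n = 19: C(19, 4) = 3876; 3876 < 3125? NO
The largest n with C(n, 4) < 3125 is n = 18 (where E[X] = 612/625 ≈ 0.979). Hence R_5(4) > 18, i.e. R_5(4) ≥ 19.

Largest n = 18; hence R_5(4) > 18.


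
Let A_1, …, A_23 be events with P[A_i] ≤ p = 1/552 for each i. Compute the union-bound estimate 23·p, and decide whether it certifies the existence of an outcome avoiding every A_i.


Union bound: P[∪_{i=1}^{23} A_i] ≤ Σ_i P[A_i] ≤ 23·p = 23·(1/552) = 1/24.
Numerically: 1/24 ≈ 0.0416667.
Is 1/24 < 1? YES.
Since P[∪ A_i] ≤ 1/24 < 1, the complement has P[∩ A_i^c] ≥ 1 − 1/24 = 23/24 > 0, so some outcome avoids every A_i.

23·p = 1/24 ≈ 0.0416667; existence CERTIFIED by the union bound.


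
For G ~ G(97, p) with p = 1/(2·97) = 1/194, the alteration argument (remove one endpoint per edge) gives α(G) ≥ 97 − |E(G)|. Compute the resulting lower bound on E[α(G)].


E[|E(G)|] = C(97, 2)·p = 4656 · (1/194) = 24.
E[α(G)] ≥ n − E[|E(G)|] = 97 − 24 = 73.
Numerically: ≈ 73.00000.
(This is only a lower bound; the true E[α(G)] may be larger.)

E[α(G)] ≥ 73 ≈ 73.00000.


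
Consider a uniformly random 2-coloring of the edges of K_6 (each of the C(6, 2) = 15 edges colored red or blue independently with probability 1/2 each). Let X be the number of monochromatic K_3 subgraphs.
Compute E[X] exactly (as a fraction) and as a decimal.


Let X = Σ_S X_S over the C(6, 3) = 20 subsets S of size 3, where X_S = 1 if the K_3 on S is monochromatic.
For a fixed S, the K_3 on S has C(3, 2) = 3 edges. P[all 3 edges red] = (1/2)^3, and likewise for blue, so P[monochromatic] = 2·(1/2)^3 = 2^{1 − 3} = 1/4.
By linearity: E[X] = C(6, 3) · 2^{1 − 3} = 20 · 1/4 = 5.
Numerically: E[X] ≈ 5.000000.

E[X] = C(6,3)·2^(1−C(3,2)) = 5 ≈ 5.000000.


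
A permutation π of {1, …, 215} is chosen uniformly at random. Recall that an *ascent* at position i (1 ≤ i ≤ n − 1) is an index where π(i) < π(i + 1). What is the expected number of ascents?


Write X = Σ X_I over i = 1, …, 214, with X_I the indicator of one ascent.
There are 214 indicators.
For each fixed i, the pair (π(i), π(i+1)) is a uniformly random ordered pair of distinct values from {1, …, 215}; by symmetry P[π(i) < π(i+1)] = 1/2.
By linearity: E[X] = 214 · (1/2) = (215 − 1) · (1/2) = 107 ≈ 107.00000.

E[X] = 107 = 107.00000.


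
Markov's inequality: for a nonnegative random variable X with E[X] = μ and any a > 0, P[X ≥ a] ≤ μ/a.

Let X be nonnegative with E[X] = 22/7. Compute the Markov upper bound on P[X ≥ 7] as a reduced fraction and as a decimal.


μ = E[X] = 22/7, a = 7.
Markov: P[X ≥ 7] ≤ μ/a = (22/7)/7 = 22/49.
Numerically: ≈ 0.449.
(Since a = 7 > μ = 3.143, the bound 22/49 is < 1 and informative.)

P[X ≥ 7] ≤ 22/49 ≈ 0.449.


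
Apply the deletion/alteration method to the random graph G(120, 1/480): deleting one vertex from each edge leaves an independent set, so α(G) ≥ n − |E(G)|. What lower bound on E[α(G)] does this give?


E[|E(G)|] = C(120, 2)·p = 7140 · (1/480) = 119/8.
E[α(G)] ≥ n − E[|E(G)|] = 120 − 119/8 = 841/8.
Numerically: ≈ 105.12500.
(This is only a lower bound; the true E[α(G)] may be larger.)

E[α(G)] ≥ 841/8 ≈ 105.12500.


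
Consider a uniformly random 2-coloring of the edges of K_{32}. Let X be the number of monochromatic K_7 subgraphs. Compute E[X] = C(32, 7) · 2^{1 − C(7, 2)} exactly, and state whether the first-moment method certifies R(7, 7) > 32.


E[X] = C(32, 7) · 2^{1 − 21} = 3365856 · 2^{−20} = 3365856/1048576.
As a reduced fraction: E[X] = 105183/32768 ≈ 3.2099.
Is E[X] < 1? NO.
Since E[X] ≥ 1, the first-moment bound is inconclusive at n = 32; it does NOT by itself certify R(7, 7) > 32.

E[X] = 105183/32768 ≈ 3.2099; E[X] ≥ 1; first-moment method inconclusive here.


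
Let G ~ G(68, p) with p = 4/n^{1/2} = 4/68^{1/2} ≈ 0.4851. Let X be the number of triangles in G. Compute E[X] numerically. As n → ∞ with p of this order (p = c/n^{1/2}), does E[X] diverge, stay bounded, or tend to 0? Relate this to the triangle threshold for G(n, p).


Number of potential triangles: C(68, 3) = 50116.
Each occurs with probability p³ ≈ (0.4851)³ ≈ 1.141344e-01.
By linearity: E[X] = C(68, 3)·p³ ≈ 50116 · 1.141344e-01 ≈ 5719.9602.
Since α = 1/2 < 1, p = c/n^{1/2} ≫ 1/n is above the triangle threshold p ~ 1/n. Asymptotically E[X] ~ (c³/6)·n^{3(1−α)} = (4³/6)·n^{1.5} → ∞; triangles are abundant w.h.p.

E[X] ≈ 5719.9602; in regime p = Θ(1/n^{1/2}) E[X] diverges (above the triangle threshold p ~ 1/n).


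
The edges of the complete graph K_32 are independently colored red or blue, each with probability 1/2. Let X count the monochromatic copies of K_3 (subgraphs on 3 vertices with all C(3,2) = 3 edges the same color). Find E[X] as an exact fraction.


Let X = Σ_S X_S over the C(32, 3) = 4960 subsets S of size 3, where X_S = 1 if the K_3 on S is monochromatic.
For a fixed S, the K_3 on S has C(3, 2) = 3 edges. P[all 3 edges red] = (1/2)^3, and likewise for blue, so P[monochromatic] = 2·(1/2)^3 = 2^{1 − 3} = 1/4.
Summing: E[X] = C(32, 3) · 2^{1 − 3} = 4960 · 1/4 = 1240.
Numerically: E[X] ≈ 1240.000.

E[X] = C(32,3)·2^(1−C(3,2)) = 1240 ≈ 1240.000.


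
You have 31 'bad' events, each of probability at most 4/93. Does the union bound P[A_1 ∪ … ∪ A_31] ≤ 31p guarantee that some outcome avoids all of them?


Union bound: P[∪_{i=1}^{31} A_i] ≤ Σ_i P[A_i] ≤ 31·p = 31·(4/93) = 4/3.
Numerically: 4/3 ≈ 1.33333.
Is 4/3 < 1? NO.
Since the bound 4/3 is ≥ 1, the union bound is uninformative here; it does NOT by itself certify existence.

31·p = 4/3 ≈ 1.33333; existence NOT certified by the union bound.


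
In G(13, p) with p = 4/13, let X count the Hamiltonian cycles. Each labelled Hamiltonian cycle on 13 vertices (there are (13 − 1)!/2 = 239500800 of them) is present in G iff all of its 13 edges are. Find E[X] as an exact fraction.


K_13 has (13 − 1)!/2 = 239500800 labelled Hamiltonian cycles.
For each such Hamiltonian cycle H, let X_H = 1 if all 13 edges of H are present in G. Then P[X_H = 1] = p^{13} = (4/13)^{13} = 67108864/302875106592253.
By linearity: E[X] = Σ_H E[X_H] = 239500800 · p^{13} = 239500800 · 67108864/302875106592253 = 16072626615091200/302875106592253.
Numerically: E[X] ≈ 53.0668.

E[X] = 239500800 · (4/13)^{13} = 16072626615091200/302875106592253 ≈ 53.0668.


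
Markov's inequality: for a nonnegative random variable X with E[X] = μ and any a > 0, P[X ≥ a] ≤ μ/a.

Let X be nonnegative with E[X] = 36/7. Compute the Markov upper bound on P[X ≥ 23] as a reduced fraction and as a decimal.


μ = E[X] = 36/7, a = 23.
Markov: P[X ≥ 23] ≤ μ/a = (36/7)/23 = 36/161.
Numerically: ≈ 0.2236.
(Since a = 23 > μ = 5.1429, the bound 36/161 is < 1 and informative.)

P[X ≥ 23] ≤ 36/161 ≈ 0.2236.


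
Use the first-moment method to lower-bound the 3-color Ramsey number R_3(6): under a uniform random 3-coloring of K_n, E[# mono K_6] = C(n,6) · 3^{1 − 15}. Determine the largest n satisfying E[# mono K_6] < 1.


We need C(n, 6) · 3^{1 − 15} < 1, i.e. C(n, 6) < 3^{15 − 1} = 4782969.
Check values of n near the boundary:
  n = 37: C(37, 6) = 2324784; 2324784 < 4782969? YES
  n = 38: C(38, 6) = 2760681; 2760681 < 4782969? YES
  n = 39: C(39, 6) = 3262623; 3262623 < 4782969? YES
  n = 40: C(40, 6) = 3838380; 3838380 < 4782969? YES
  n = 41: C(41, 6) = 4496388; 4496388 < 4782969? YES
  n = 42: C(42, 6) = 5245786; 5245786 < 4782969? NO
The largest n with C(n, 6) < 4782969 is n = 41 (where E[X] = 1498796/1594323 ≈ 0.9400830). Hence R_3(6) > 41, i.e. R_3(6) ≥ 42.

Largest n = 41; hence R_3(6) > 41.


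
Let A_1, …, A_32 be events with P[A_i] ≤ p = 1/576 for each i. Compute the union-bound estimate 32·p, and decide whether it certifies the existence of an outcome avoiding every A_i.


Union bound: P[∪_{i=1}^{32} A_i] ≤ Σ_i P[A_i] ≤ 32·p = 32·(1/576) = 1/18.
Numerically: 1/18 ≈ 0.056.
Is 1/18 < 1? YES.
Since P[∪ A_i] ≤ 1/18 < 1, the complement has P[∩ A_i^c] ≥ 1 − 1/18 = 17/18 > 0, so some outcome avoids every A_i.

32·p = 1/18 ≈ 0.056; existence CERTIFIED by the union bound.


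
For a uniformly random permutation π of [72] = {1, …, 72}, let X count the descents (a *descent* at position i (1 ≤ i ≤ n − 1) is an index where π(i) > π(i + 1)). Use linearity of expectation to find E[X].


Write X = Σ X_I over i = 1, …, 71, with X_I the indicator of one descent.
There are 71 indicators.
For each fixed i, the pair (π(i), π(i+1)) is a uniformly random ordered pair of distinct values from {1, …, 72}; by symmetry P[π(i) > π(i+1)] = 1/2.
By linearity: E[X] = 71 · (1/2) = (72 − 1) · (1/2) = 71/2 ≈ 35.500000.

E[X] = 71/2 = 35.500000.


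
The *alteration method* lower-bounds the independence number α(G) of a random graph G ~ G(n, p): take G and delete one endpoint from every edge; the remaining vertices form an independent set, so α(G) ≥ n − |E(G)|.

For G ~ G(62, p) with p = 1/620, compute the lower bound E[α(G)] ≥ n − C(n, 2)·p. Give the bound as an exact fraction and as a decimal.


E[|E(G)|] = C(62, 2)·p = 1891 · (1/620) = 61/20.
E[α(G)] ≥ n − E[|E(G)|] = 62 − 61/20 = 1179/20.
Numerically: ≈ 58.950.
(This is only a lower bound; the true E[α(G)] may be larger.)

E[α(G)] ≥ 1179/20 ≈ 58.950.


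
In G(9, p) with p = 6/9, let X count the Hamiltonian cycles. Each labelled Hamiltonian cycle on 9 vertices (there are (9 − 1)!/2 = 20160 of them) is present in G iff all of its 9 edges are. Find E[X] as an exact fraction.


K_9 has (9 − 1)!/2 = 20160 labelled Hamiltonian cycles.
For each such Hamiltonian cycle H, let X_H = 1 if all 9 edges of H are present in G. Then P[X_H = 1] = p^{9} = (2/3)^{9} = 512/19683.
By linearity: E[X] = Σ_H E[X_H] = 20160 · p^{9} = 20160 · 512/19683 = 1146880/2187.
Numerically: E[X] ≈ 524.408.

E[X] = 20160 · (2/3)^{9} = 1146880/2187 ≈ 524.408.


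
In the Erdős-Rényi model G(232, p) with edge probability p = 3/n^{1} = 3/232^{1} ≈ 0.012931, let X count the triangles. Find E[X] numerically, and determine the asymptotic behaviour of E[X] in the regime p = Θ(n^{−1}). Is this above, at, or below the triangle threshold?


Number of potential triangles: C(232, 3) = 2054360.
Each occurs with probability p³ ≈ (0.012931)³ ≈ 2.1622196e-06.
By linearity: E[X] = C(232, 3)·p³ ≈ 2054360 · 2.1622196e-06 ≈ 4.44198.
Here α = 1, so p = 3/n is exactly at the triangle threshold p ~ 1/n. Asymptotically E[X] → c³/6 = 3³/6 = 9/2 ≈ 4.50000, a bounded constant. In this regime the triangle count is asymptotically Poisson(c³/6).

E[X] ≈ 4.44198; in regime p = Θ(1/n^{1}) E[X] stays bounded (at the triangle threshold p ~ 1/n).


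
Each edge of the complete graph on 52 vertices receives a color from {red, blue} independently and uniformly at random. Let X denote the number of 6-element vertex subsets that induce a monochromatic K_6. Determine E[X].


Let X = Σ_S X_S over the C(52, 6) = 20358520 subsets S of size 6, where X_S = 1 if the K_6 on S is monochromatic.
For a fixed S, the K_6 on S has C(6, 2) = 15 edges. P[all 15 edges red] = (1/2)^15, and likewise for blue, so P[monochromatic] = 2·(1/2)^15 = 2^{1 − 15} = 1/16384.
By linearity: E[X] = C(52, 6) · 2^{1 − 15} = 20358520 · 1/16384 = 2544815/2048.
Numerically: E[X] ≈ 1242.585.

E[X] = C(52,6)·2^(1−C(6,2)) = 2544815/2048 ≈ 1242.585.


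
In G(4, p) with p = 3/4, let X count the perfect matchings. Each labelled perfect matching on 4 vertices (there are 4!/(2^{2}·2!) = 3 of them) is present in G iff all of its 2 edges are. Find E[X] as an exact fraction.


K_4 has 4!/(2^{2}·2!) = 3 labelled perfect matchings.
For each such perfect matching H, let X_H = 1 if all 2 edges of H are present in G. Then P[X_H = 1] = p^{2} = (3/4)^{2} = 9/16.
Summing the indicators: E[X] = Σ_H E[X_H] = 3 · p^{2} = 3 · 9/16 = 27/16.
Numerically: E[X] ≈ 1.6875.

E[X] = 3 · (3/4)^{2} = 27/16 ≈ 1.6875.


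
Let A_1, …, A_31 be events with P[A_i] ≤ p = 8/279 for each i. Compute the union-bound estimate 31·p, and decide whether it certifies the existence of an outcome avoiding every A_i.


Union bound: P[∪_{i=1}^{31} A_i] ≤ Σ_i P[A_i] ≤ 31·p = 31·(8/279) = 8/9.
Numerically: 8/9 ≈ 0.889.
Is 8/9 < 1? YES.
Since P[∪ A_i] ≤ 8/9 < 1, the complement has P[∩ A_i^c] ≥ 1 − 8/9 = 1/9 > 0, so some outcome avoids every A_i.

31·p = 8/9 ≈ 0.889; existence CERTIFIED by the union bound.


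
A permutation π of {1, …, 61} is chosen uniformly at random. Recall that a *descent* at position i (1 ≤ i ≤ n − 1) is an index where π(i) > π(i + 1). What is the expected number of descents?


Write X = Σ X_I over i = 1, …, 60, with X_I the indicator of one descent.
There are 60 indicators.
For each fixed i, the pair (π(i), π(i+1)) is a uniformly random ordered pair of distinct values from {1, …, 61}; by symmetry P[π(i) > π(i+1)] = 1/2.
By linearity: E[X] = 60 · (1/2) = (61 − 1) · (1/2) = 30 ≈ 30.0000.

E[X] = 30 = 30.0000.


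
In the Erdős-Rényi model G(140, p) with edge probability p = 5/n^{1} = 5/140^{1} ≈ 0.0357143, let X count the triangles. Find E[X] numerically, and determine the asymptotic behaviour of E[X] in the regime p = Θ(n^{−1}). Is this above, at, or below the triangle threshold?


Number of potential triangles: C(140, 3) = 447580.
Each occurs with probability p³ ≈ (0.0357143)³ ≈ 4.55539359e-05.
By linearity: E[X] = C(140, 3)·p³ ≈ 447580 · 4.55539359e-05 ≈ 20.389031.
Here α = 1, so p = 5/n is exactly at the triangle threshold p ~ 1/n. Asymptotically E[X] → c³/6 = 5³/6 = 125/6 ≈ 20.833333, a bounded constant. In this regime the triangle count is asymptotically Poisson(c³/6).

E[X] ≈ 20.389031; in regime p = Θ(1/n^{1}) E[X] stays bounded (at the triangle threshold p ~ 1/n).


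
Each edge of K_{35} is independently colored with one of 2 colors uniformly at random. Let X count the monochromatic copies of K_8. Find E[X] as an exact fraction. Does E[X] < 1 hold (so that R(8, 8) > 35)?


E[X] = C(35, 8) · 2^{1 − 28} = 23535820 · 2^{−27} = 23535820/134217728.
As a reduced fraction: E[X] = 5883955/33554432 ≈ 0.1753555.
Is E[X] < 1? YES.
Since E[X] < 1, there exists a 2-coloring of K_{35} with no monochromatic K_8; hence R(8, 8) > 35.

E[X] = 5883955/33554432 ≈ 0.1753555; E[X] < 1, so R(8, 8) > 35.


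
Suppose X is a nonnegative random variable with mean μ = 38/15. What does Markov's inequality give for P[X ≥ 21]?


μ = E[X] = 38/15, a = 21.
Markov: P[X ≥ 21] ≤ μ/a = (38/15)/21 = 38/315.
Numerically: ≈ 0.12063.
(Since a = 21 > μ = 2.53333, the bound 38/315 is < 1 and informative.)

P[X ≥ 21] ≤ 38/315 ≈ 0.12063.


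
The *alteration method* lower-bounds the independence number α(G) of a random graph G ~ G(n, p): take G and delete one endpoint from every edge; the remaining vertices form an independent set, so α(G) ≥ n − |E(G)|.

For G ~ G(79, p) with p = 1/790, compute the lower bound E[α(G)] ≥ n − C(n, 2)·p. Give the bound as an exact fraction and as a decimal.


E[|E(G)|] = C(79, 2)·p = 3081 · (1/790) = 39/10.
E[α(G)] ≥ n − E[|E(G)|] = 79 − 39/10 = 751/10.
Numerically: ≈ 75.1000.
(This is only a lower bound; the true E[α(G)] may be larger.)

E[α(G)] ≥ 751/10 ≈ 75.1000.


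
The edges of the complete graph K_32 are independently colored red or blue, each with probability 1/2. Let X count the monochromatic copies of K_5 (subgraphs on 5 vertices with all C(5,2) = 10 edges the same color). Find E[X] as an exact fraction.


Let X = Σ_S X_S over the C(32, 5) = 201376 subsets S of size 5, where X_S = 1 if the K_5 on S is monochromatic.
For a fixed S, the K_5 on S has C(5, 2) = 10 edges. P[all 10 edges red] = (1/2)^10, and likewise for blue, so P[monochromatic] = 2·(1/2)^10 = 2^{1 − 10} = 1/512.
By linearity of expectation: E[X] = C(32, 5) · 2^{1 − 10} = 201376 · 1/512 = 6293/16.
Numerically: E[X] ≈ 393.312.

E[X] = C(32,5)·2^(1−C(5,2)) = 6293/16 ≈ 393.312.


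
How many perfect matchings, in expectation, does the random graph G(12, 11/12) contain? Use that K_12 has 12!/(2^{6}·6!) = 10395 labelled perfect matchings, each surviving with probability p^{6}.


K_12 has 12!/(2^{6}·6!) = 10395 labelled perfect matchings.
For each such perfect matching H, let X_H = 1 if all 6 edges of H are present in G. Then P[X_H = 1] = p^{6} = (11/12)^{6} = 1771561/2985984.
Summing the indicators: E[X] = Σ_H E[X_H] = 10395 · p^{6} = 10395 · 1771561/2985984 = 682050985/110592.
Numerically: E[X] ≈ 6167.27.

E[X] = 10395 · (11/12)^{6} = 682050985/110592 ≈ 6167.27.


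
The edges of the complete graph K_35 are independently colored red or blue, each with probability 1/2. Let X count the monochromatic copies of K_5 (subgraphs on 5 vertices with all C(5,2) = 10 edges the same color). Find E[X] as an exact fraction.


Let X = Σ_S X_S over the C(35, 5) = 324632 subsets S of size 5, where X_S = 1 if the K_5 on S is monochromatic.
For a fixed S, the K_5 on S has C(5, 2) = 10 edges. P[all 10 edges red] = (1/2)^10, and likewise for blue, so P[monochromatic] = 2·(1/2)^10 = 2^{1 − 10} = 1/512.
Summing: E[X] = C(35, 5) · 2^{1 − 10} = 324632 · 1/512 = 40579/64.
Numerically: E[X] ≈ 634.046875.

E[X] = C(35,5)·2^(1−C(5,2)) = 40579/64 ≈ 634.046875.


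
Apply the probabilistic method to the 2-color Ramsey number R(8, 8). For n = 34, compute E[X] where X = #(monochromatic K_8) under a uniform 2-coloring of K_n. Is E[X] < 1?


E[X] = C(34, 8) · 2^{1 − 28} = 18156204 · 2^{−27} = 18156204/134217728.
As a reduced fraction: E[X] = 4539051/33554432 ≈ 0.135274.
Is E[X] < 1? YES.
Since E[X] < 1, there exists a 2-coloring of K_{34} with no monochromatic K_8; hence R(8, 8) > 34.

E[X] = 4539051/33554432 ≈ 0.135274; E[X] < 1, so R(8, 8) > 34.


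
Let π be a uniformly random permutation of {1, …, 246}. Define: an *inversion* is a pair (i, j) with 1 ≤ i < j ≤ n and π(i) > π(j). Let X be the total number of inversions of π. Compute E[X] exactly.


Write X = Σ X_I over the C(246, 2) = 30135 pairs i < j, with X_I the indicator of one inversion.
There are 30135 indicators.
For each fixed pair i < j, the values π(i) and π(j) are two distinct elements of {1, …, 246} in uniformly random order; by symmetry P[π(i) > π(j)] = 1/2.
By linearity: E[X] = 30135 · (1/2) = C(246, 2) · (1/2) = 30135/2 = 30135/2 ≈ 15067.500.

E[X] = 30135/2 = 15067.500.


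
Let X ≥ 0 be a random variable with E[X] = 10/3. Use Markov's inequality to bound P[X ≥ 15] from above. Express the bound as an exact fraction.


μ = E[X] = 10/3, a = 15.
Markov: P[X ≥ 15] ≤ μ/a = (10/3)/15 = 2/9.
Numerically: ≈ 0.2222.
(Since a = 15 > μ = 3.3333, the bound 2/9 is < 1 and informative.)

P[X ≥ 15] ≤ 2/9 ≈ 0.2222.


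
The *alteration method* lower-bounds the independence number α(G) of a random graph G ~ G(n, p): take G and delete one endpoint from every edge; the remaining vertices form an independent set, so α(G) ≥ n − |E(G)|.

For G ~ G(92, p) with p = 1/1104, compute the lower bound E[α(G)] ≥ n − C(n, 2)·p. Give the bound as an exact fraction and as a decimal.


E[|E(G)|] = C(92, 2)·p = 4186 · (1/1104) = 91/24.
E[α(G)] ≥ n − E[|E(G)|] = 92 − 91/24 = 2117/24.
Numerically: ≈ 88.208.
(This is only a lower bound; the true E[α(G)] may be larger.)

E[α(G)] ≥ 2117/24 ≈ 88.208.


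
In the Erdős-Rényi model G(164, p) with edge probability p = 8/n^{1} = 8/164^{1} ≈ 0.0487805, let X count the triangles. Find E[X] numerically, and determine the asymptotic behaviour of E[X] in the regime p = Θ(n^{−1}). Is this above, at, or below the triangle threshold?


Number of potential triangles: C(164, 3) = 721764.
Each occurs with probability p³ ≈ (0.0487805)³ ≈ 1.16074926e-04.
By linearity: E[X] = C(164, 3)·p³ ≈ 721764 · 1.16074926e-04 ≈ 83.778703.
Here α = 1, so p = 8/n is exactly at the triangle threshold p ~ 1/n. Asymptotically E[X] → c³/6 = 8³/6 = 256/3 ≈ 85.333333, a bounded constant. In this regime the triangle count is asymptotically Poisson(c³/6).

E[X] ≈ 83.778703; in regime p = Θ(1/n^{1}) E[X] stays bounded (at the triangle threshold p ~ 1/n).


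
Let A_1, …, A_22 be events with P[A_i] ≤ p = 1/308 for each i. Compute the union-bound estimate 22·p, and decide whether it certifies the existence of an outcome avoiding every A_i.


Union bound: P[∪_{i=1}^{22} A_i] ≤ Σ_i P[A_i] ≤ 22·p = 22·(1/308) = 1/14.
Numerically: 1/14 ≈ 0.0714286.
Is 1/14 < 1? YES.
Since P[∪ A_i] ≤ 1/14 < 1, the complement has P[∩ A_i^c] ≥ 1 − 1/14 = 13/14 > 0, so some outcome avoids every A_i.

22·p = 1/14 ≈ 0.0714286; existence CERTIFIED by the union bound.


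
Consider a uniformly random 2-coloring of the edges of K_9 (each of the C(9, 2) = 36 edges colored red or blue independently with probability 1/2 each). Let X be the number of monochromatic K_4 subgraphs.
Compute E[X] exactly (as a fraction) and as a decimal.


Let X = Σ_S X_S over the C(9, 4) = 126 subsets S of size 4, where X_S = 1 if the K_4 on S is monochromatic.
For a fixed S, the K_4 on S has C(4, 2) = 6 edges. P[all 6 edges red] = (1/2)^6, and likewise for blue, so P[monochromatic] = 2·(1/2)^6 = 2^{1 − 6} = 1/32.
By linearity of expectation: E[X] = C(9, 4) · 2^{1 − 6} = 126 · 1/32 = 63/16.
Numerically: E[X] ≈ 3.937500.

E[X] = C(9,4)·2^(1−C(4,2)) = 63/16 ≈ 3.937500.


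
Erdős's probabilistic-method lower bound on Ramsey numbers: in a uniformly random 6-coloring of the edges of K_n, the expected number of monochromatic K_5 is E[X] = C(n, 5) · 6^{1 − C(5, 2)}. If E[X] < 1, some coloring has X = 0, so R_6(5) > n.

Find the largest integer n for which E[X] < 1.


We need C(n, 5) · 6^{1 − 10} < 1, i.e. C(n, 5) < 6^{10 − 1} = 10077696.
Check values of n near the boundary:
  n = 63: C(63, 5) = 7028847; 7028847 < 10077696? YES
  n = 64: C(64, 5) = 7624512; 7624512 < 10077696? YES
  n = 65: C(65, 5) = 8259888; 8259888 < 10077696? YES
  n = 66: C(66, 5) = 8936928; 8936928 < 10077696? YES
  n = 67: C(67, 5) = 9657648; 9657648 < 10077696? YES
  n = 68: C(68, 5) = 10424128; 10424128 < 10077696? NO
  n = 69: C(69, 5) = 11238513; 11238513 < 10077696? NO
  n = 70: C(70, 5) = 12103014; 12103014 < 10077696? NO
The largest n with C(n, 5) < 10077696 is n = 67 (where E[X] = 67067/69984 ≈ 0.958). Hence R_6(5) > 67, i.e. R_6(5) ≥ 68.

Largest n = 67; hence R_6(5) > 67.


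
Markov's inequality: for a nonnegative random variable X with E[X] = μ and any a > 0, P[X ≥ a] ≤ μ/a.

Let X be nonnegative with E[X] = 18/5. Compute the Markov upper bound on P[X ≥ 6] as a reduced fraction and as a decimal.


μ = E[X] = 18/5, a = 6.
Markov: P[X ≥ 6] ≤ μ/a = (18/5)/6 = 3/5.
Numerically: ≈ 0.60000.
(Since a = 6 > μ = 3.60000, the bound 3/5 is < 1 and informative.)

P[X ≥ 6] ≤ 3/5 ≈ 0.60000.


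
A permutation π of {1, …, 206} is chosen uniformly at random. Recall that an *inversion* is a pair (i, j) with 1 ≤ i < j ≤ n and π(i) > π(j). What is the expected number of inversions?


Write X = Σ X_I over the C(206, 2) = 21115 pairs i < j, with X_I the indicator of one inversion.
There are 21115 indicators.
For each fixed pair i < j, the values π(i) and π(j) are two distinct elements of {1, …, 206} in uniformly random order; by symmetry P[π(i) > π(j)] = 1/2.
By linearity: E[X] = 21115 · (1/2) = C(206, 2) · (1/2) = 21115/2 = 21115/2 ≈ 10557.500.

E[X] = 21115/2 = 10557.500.


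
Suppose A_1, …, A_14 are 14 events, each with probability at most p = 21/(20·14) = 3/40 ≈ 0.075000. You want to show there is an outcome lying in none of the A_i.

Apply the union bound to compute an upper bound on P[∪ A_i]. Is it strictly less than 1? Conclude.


Union bound: P[∪_{i=1}^{14} A_i] ≤ Σ_i P[A_i] ≤ 14·p = 14·(3/40) = 21/20.
Numerically: 21/20 ≈ 1.050000.
Is 21/20 < 1? NO.
Since the bound 21/20 is ≥ 1, the union bound is uninformative here; it does NOT by itself certify existence.

14·p = 21/20 ≈ 1.050000; existence NOT certified by the union bound.


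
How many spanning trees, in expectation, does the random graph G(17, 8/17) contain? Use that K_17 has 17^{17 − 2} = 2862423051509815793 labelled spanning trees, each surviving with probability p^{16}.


K_17 has 17^{17 − 2} = 2862423051509815793 labelled spanning trees.
For each such spanning tree H, let X_H = 1 if all 16 edges of H are present in G. Then P[X_H = 1] = p^{16} = (8/17)^{16} = 281474976710656/48661191875666868481.
By linearity of expectation: E[X] = Σ_H E[X_H] = 2862423051509815793 · p^{16} = 2862423051509815793 · 281474976710656/48661191875666868481 = 281474976710656/17.
Numerically: E[X] ≈ 1.656e+13.

E[X] = 2862423051509815793 · (8/17)^{16} = 281474976710656/17 ≈ 1.656e+13.


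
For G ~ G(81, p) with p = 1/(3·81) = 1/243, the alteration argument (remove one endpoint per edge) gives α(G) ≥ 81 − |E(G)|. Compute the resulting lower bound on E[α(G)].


E[|E(G)|] = C(81, 2)·p = 3240 · (1/243) = 40/3.
E[α(G)] ≥ n − E[|E(G)|] = 81 − 40/3 = 203/3.
Numerically: ≈ 67.66667.
(This is only a lower bound; the true E[α(G)] may be larger.)

E[α(G)] ≥ 203/3 ≈ 67.66667.


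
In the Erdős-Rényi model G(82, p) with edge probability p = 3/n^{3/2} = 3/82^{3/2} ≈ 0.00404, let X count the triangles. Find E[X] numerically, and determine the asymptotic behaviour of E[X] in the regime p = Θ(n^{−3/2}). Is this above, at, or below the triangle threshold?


Number of potential triangles: C(82, 3) = 88560.
Each occurs with probability p³ ≈ (0.00404)³ ≈ 6.59480e-08.
By linearity: E[X] = C(82, 3)·p³ ≈ 88560 · 6.59480e-08 ≈ 0.006.
Since α = 3/2 > 1, p = c/n^{3/2} = o(1/n) is below the triangle threshold p ~ 1/n. Asymptotically E[X] ~ (c³/6)·n^{3(1−α)} = (3³/6)·n^{-1.5} → 0, so by Markov's inequality G has no triangles w.h.p.

E[X] ≈ 0.006; in regime p = Θ(1/n^{3/2}) E[X] tends to 0 (below the triangle threshold p ~ 1/n).


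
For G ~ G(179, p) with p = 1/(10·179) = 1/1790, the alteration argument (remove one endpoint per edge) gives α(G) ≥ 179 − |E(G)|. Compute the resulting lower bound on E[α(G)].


E[|E(G)|] = C(179, 2)·p = 15931 · (1/1790) = 89/10.
E[α(G)] ≥ n − E[|E(G)|] = 179 − 89/10 = 1701/10.
Numerically: ≈ 170.10000.
(This is only a lower bound; the true E[α(G)] may be larger.)

E[α(G)] ≥ 1701/10 ≈ 170.10000.


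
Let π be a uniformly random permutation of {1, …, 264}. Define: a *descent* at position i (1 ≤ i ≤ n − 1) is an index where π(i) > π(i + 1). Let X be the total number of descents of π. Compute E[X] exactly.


Write X = Σ X_I over i = 1, …, 263, with X_I the indicator of one descent.
There are 263 indicators.
For each fixed i, the pair (π(i), π(i+1)) is a uniformly random ordered pair of distinct values from {1, …, 264}; by symmetry P[π(i) > π(i+1)] = 1/2.
By linearity: E[X] = 263 · (1/2) = (264 − 1) · (1/2) = 263/2 ≈ 131.50000.

E[X] = 263/2 = 131.50000.


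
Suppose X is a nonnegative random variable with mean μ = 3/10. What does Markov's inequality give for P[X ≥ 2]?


μ = E[X] = 3/10, a = 2.
Markov: P[X ≥ 2] ≤ μ/a = (3/10)/2 = 3/20.
Numerically: ≈ 0.1500.
(Since a = 2 > μ = 0.3000, the bound 3/20 is < 1 and informative.)

P[X ≥ 2] ≤ 3/20 ≈ 0.1500.


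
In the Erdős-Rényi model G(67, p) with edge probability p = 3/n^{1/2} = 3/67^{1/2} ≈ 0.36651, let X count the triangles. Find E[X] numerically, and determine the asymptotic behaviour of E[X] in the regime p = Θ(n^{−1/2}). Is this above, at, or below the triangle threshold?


Number of potential triangles: C(67, 3) = 47905.
Each occurs with probability p³ ≈ (0.36651)³ ≈ 4.9232463e-02.
By linearity: E[X] = C(67, 3)·p³ ≈ 47905 · 4.9232463e-02 ≈ 2358.48112.
Since α = 1/2 < 1, p = c/n^{1/2} ≫ 1/n is above the triangle threshold p ~ 1/n. Asymptotically E[X] ~ (c³/6)·n^{3(1−α)} = (3³/6)·n^{1.5} → ∞; triangles are abundant w.h.p.

E[X] ≈ 2358.48112; in regime p = Θ(1/n^{1/2}) E[X] diverges (above the triangle threshold p ~ 1/n).


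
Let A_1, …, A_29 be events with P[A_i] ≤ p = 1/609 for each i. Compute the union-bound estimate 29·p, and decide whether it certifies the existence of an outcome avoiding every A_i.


Union bound: P[∪_{i=1}^{29} A_i] ≤ Σ_i P[A_i] ≤ 29·p = 29·(1/609) = 1/21.
Numerically: 1/21 ≈ 0.0476.
Is 1/21 < 1? YES.
Since P[∪ A_i] ≤ 1/21 < 1, the complement has P[∩ A_i^c] ≥ 1 − 1/21 = 20/21 > 0, so some outcome avoids every A_i.

29·p = 1/21 ≈ 0.0476; existence CERTIFIED by the union bound.


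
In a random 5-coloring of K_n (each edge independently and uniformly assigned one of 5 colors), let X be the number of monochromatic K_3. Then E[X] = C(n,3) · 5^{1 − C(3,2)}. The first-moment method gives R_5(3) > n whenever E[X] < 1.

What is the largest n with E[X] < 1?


We need C(n, 3) · 5^{1 − 3} < 1, i.e. C(n, 3) < 5^{3 − 1} = 25.
Check values of n near the boundary:
  n = 3: C(3, 3) = 1; 1 < 25? YES
  n = 4: C(4, 3) = 4; 4 < 25? YES
  n = 5: C(5, 3) = 10; 10 < 25? YES
  n = 6: C(6, 3) = 20; 20 < 25? YES
  n = 7: C(7, 3) = 35; 35 < 25? NO
The largest n with C(n, 3) < 25 is n = 6 (where E[X] = 4/5 ≈ 0.800000). Hence R_5(3) > 6, i.e. R_5(3) ≥ 7.

Largest n = 6; hence R_5(3) > 6.


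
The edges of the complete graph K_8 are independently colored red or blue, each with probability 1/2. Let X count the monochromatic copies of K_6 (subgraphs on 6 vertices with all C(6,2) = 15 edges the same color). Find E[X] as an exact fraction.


Let X = Σ_S X_S over the C(8, 6) = 28 subsets S of size 6, where X_S = 1 if the K_6 on S is monochromatic.
For a fixed S, the K_6 on S has C(6, 2) = 15 edges. P[all 15 edges red] = (1/2)^15, and likewise for blue, so P[monochromatic] = 2·(1/2)^15 = 2^{1 − 15} = 1/16384.
By linearity of expectation: E[X] = C(8, 6) · 2^{1 − 15} = 28 · 1/16384 = 7/4096.
Numerically: E[X] ≈ 0.001709.

E[X] = C(8,6)·2^(1−C(6,2)) = 7/4096 ≈ 0.001709.
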